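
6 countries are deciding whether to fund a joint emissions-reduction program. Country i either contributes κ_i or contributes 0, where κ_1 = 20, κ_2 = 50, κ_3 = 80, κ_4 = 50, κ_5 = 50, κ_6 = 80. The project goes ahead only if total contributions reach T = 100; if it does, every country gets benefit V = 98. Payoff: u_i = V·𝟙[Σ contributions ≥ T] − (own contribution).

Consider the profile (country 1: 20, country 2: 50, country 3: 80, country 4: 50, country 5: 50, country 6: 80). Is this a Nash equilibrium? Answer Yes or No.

No

Total = 330 ≥ 100: provided.
Country 1 (pledges 20, payoff 78): dropping to 0 → total 310, payoff 98. Profitable deviation.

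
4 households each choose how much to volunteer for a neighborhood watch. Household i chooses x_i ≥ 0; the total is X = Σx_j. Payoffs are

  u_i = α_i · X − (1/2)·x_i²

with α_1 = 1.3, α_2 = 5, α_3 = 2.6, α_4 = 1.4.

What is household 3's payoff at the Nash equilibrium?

23.4

Household i's FOC: ∂u_i/∂x_i = α_i − x_i = 0, so x_i* = α_i.
NE contributions = (1.3, 5, 2.6, 1.4); X = 10.3.
u_3 = α_3·X − ½·(x_3)² = 2.6·10.3 − ½·2.6² = 23.4.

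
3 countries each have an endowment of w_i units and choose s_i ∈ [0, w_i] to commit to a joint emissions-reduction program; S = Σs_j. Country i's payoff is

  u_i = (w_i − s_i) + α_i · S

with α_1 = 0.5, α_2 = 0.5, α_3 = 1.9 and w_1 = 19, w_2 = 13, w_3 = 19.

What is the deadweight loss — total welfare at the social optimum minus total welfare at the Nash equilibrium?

60.8

∂u_i/∂s_i = α_i − 1, so country i contributes w_i if α_i > 1, else 0.
α_i > 1 for i ∈ {3}; NE contributions (0, 0, 19), S = 19.
W^NE = Σw_i − S^NE + (Σα_i)·S^NE = 51 + 1.9·19 = 87.1.
Planner: ∂(Σu_j)/∂s_i = Σα_j − 1 = 1.9 > 0, so everyone contributes w_i; S^SO = 51, W^SO = 51 + 1.9·51 = 147.9.
Deadweight loss = 60.8.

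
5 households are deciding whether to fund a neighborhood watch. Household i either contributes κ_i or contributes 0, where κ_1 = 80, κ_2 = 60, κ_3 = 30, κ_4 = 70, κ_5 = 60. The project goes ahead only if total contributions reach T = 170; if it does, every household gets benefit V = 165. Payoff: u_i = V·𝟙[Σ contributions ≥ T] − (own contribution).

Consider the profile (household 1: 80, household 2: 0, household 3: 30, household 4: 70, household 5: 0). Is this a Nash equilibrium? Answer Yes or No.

Yes

Total = 180 ≥ 170: provided.
Household 1 (pledges 80, payoff 85): dropping to 0 → total 100, payoff 0. No gain.
Household 2 (pledges 0, payoff 165): pledging 60 → total 240, payoff 105. No gain.
Household 3 (pledges 30, payoff 135): dropping to 0 → total 150, payoff 0. No gain.
Household 4 (pledges 70, payoff 95): dropping to 0 → total 110, payoff 0. No gain.
Household 5 (pledges 0, payoff 165): pledging 60 → total 240, payoff 105. No gain.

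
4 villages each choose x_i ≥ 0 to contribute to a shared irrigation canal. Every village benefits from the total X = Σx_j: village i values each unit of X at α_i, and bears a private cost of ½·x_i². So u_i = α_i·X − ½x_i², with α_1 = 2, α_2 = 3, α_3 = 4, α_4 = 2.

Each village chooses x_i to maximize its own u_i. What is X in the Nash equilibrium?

Village i's FOC: ∂u_i/∂x_i = α_i − x_i = 0, so x_i* = α_i.
NE contributions = (2, 3, 4, 2); X = 11.

11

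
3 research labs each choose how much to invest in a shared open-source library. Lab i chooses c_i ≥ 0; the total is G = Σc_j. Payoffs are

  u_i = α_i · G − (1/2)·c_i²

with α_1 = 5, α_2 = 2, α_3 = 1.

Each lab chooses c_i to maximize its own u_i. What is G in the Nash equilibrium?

Lab i's FOC: ∂u_i/∂c_i = α_i − c_i = 0, so c_i* = α_i.
NE contributions = (5, 2, 1); G = 8.

8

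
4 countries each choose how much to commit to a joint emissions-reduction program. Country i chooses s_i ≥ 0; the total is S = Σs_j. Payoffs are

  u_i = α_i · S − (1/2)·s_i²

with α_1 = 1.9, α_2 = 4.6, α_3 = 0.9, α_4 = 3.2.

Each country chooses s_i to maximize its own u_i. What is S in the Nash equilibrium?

10.6

Country i's FOC: ∂u_i/∂s_i = α_i − s_i = 0, so s_i* = α_i.
NE contributions = (1.9, 4.6, 0.9, 3.2); S = 10.6.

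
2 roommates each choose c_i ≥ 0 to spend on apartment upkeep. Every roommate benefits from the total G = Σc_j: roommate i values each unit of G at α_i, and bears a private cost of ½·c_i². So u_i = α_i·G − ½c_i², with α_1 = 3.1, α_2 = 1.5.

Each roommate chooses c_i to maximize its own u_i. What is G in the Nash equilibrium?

4.6

Roommate i's FOC: ∂u_i/∂c_i = α_i − c_i = 0, so c_i* = α_i.
NE contributions = (3.1, 1.5); G = 4.6.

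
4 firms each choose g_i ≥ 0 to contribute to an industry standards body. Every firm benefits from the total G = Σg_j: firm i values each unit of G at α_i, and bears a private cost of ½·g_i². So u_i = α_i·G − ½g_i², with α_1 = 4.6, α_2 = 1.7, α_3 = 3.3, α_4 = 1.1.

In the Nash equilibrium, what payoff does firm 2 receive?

Firm i's FOC: ∂u_i/∂g_i = α_i − g_i = 0, so g_i* = α_i.
NE contributions = (4.6, 1.7, 3.3, 1.1); G = 10.7.
u_2 = α_2·G − ½·(g_2)² = 1.7·10.7 − ½·1.7² = 16.745.

16.745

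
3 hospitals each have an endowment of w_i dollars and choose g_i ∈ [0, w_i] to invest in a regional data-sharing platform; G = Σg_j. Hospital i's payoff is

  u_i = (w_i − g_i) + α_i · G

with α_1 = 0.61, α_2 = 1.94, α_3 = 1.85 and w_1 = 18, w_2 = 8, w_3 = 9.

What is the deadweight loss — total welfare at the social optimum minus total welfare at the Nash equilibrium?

61.2

∂u_i/∂g_i = α_i − 1, so hospital i contributes w_i if α_i > 1, else 0.
α_i > 1 for i ∈ {2, 3}; NE contributions (0, 8, 9), G = 17.
W^NE = Σw_i − G^NE + (Σα_i)·G^NE = 35 + 3.4·17 = 92.8.
Planner: ∂(Σu_j)/∂g_i = Σα_j − 1 = 3.4 > 0, so everyone contributes w_i; G^SO = 35, W^SO = 35 + 3.4·35 = 154.
Deadweight loss = 61.2.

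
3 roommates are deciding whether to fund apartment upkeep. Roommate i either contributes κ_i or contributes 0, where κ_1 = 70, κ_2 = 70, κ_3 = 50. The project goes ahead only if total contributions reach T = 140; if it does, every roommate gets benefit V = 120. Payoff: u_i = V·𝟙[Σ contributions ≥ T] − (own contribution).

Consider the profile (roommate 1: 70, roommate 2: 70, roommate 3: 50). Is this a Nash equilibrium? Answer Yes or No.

No

Total = 190 ≥ 140: provided.
Roommate 1 (pledges 70, payoff 50): dropping to 0 → total 120, payoff 0. No gain.
Roommate 2 (pledges 70, payoff 50): dropping to 0 → total 120, payoff 0. No gain.
Roommate 3 (pledges 50, payoff 70): dropping to 0 → total 140, payoff 120. Profitable deviation.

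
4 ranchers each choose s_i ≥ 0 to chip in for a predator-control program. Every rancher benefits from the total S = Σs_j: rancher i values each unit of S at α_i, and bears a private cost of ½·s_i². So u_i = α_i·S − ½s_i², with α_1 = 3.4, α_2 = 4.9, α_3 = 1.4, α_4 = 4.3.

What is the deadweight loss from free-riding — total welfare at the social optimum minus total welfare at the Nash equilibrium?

Rancher i's FOC: ∂u_i/∂s_i = α_i − s_i = 0, so s_i* = α_i.
NE contributions = (3.4, 4.9, 1.4, 4.3); S = 14.
W^NE = (Σα)·S − ½Σα_i² = 14² − ½·56.02 = 167.99.
Planner sets s_i = Σα_j = 14 for every i, so S^SO = 4·14 = 56.
W^SO = (Σα)·S^SO − ½·4·(Σα)² = (4/2)·14² = 392.
Deadweight loss = W^SO − W^NE = 224.01.

224.01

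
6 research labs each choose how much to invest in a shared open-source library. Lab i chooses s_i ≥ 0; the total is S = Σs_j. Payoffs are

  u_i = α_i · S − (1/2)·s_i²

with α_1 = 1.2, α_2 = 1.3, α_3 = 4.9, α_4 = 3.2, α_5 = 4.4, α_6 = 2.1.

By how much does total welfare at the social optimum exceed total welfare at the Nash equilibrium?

615.395

Lab i's FOC: ∂u_i/∂s_i = α_i − s_i = 0, so s_i* = α_i.
NE contributions = (1.2, 1.3, 4.9, 3.2, 4.4, 2.1); S = 17.1.
W^NE = (Σα)·S − ½Σα_i² = 17.1² − ½·61.15 = 261.835.
Planner sets s_i = Σα_j = 17.1 for every i, so S^SO = 6·17.1 = 102.6.
W^SO = (Σα)·S^SO − ½·6·(Σα)² = (6/2)·17.1² = 877.23.
Deadweight loss = W^SO − W^NE = 615.395.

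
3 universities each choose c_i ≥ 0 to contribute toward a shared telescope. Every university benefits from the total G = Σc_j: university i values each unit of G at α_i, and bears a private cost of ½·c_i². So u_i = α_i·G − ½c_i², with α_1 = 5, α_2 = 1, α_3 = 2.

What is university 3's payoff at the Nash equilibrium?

University i's FOC: ∂u_i/∂c_i = α_i − c_i = 0, so c_i* = α_i.
NE contributions = (5, 1, 2); G = 8.
u_3 = α_3·G − ½·(c_3)² = 2·8 − ½·2² = 14.

14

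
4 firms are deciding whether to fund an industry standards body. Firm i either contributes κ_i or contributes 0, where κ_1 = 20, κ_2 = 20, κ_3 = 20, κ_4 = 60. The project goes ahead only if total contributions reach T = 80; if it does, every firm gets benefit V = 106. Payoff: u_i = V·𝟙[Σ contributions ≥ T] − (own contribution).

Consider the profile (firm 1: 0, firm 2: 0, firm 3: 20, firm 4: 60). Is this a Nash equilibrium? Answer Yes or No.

Yes

Total = 80 ≥ 80: provided.
Firm 1 (pledges 0, payoff 106): pledging 20 → total 100, payoff 86. No gain.
Firm 2 (pledges 0, payoff 106): pledging 20 → total 100, payoff 86. No gain.
Firm 3 (pledges 20, payoff 86): dropping to 0 → total 60, payoff 0. No gain.
Firm 4 (pledges 60, payoff 46): dropping to 0 → total 20, payoff 0. No gain.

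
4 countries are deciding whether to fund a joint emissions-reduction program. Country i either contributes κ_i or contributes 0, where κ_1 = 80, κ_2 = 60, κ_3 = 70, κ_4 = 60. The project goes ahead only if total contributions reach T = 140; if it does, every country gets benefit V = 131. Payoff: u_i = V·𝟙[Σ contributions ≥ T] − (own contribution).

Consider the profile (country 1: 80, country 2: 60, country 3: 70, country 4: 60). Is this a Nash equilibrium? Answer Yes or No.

No

Total = 270 ≥ 140: provided.
Country 1 (pledges 80, payoff 51): dropping to 0 → total 190, payoff 131. Profitable deviation.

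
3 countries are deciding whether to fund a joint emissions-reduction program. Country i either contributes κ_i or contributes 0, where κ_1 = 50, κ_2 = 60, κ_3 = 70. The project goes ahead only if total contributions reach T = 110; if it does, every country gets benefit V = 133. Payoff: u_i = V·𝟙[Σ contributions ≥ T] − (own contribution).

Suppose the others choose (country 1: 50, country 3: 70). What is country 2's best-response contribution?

0

Others' total = 120 ≥ 110; contributing adds cost 60 for no extra benefit.
Best response: 0.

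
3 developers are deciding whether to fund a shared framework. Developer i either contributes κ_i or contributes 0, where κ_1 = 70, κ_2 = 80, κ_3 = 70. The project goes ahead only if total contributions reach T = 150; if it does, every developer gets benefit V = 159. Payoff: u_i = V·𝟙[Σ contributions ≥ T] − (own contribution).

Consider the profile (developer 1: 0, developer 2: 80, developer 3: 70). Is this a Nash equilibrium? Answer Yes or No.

Total = 150 ≥ 150: provided.
Developer 1 (pledges 0, payoff 159): pledging 70 → total 220, payoff 89. No gain.
Developer 2 (pledges 80, payoff 79): dropping to 0 → total 70, payoff 0. No gain.
Developer 3 (pledges 70, payoff 89): dropping to 0 → total 80, payoff 0. No gain.

Yes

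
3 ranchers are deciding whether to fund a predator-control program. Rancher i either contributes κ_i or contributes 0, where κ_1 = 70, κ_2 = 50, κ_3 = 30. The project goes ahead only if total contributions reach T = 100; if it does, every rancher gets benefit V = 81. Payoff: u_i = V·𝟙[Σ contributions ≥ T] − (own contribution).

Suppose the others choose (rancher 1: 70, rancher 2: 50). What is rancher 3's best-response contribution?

0

Others' total = 120 ≥ 100; contributing adds cost 30 for no extra benefit.
Best response: 0.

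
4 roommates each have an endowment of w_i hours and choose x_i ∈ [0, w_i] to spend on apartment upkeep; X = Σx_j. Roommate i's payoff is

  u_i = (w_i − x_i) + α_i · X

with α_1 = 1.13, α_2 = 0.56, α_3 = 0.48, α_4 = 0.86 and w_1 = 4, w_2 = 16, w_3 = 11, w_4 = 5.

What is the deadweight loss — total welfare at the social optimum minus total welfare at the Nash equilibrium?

64.96

∂u_i/∂x_i = α_i − 1, so roommate i contributes w_i if α_i > 1, else 0.
α_i > 1 for i ∈ {1}; NE contributions (4, 0, 0, 0), X = 4.
W^NE = Σw_i − X^NE + (Σα_i)·X^NE = 36 + 2.03·4 = 44.12.
Planner: ∂(Σu_j)/∂x_i = Σα_j − 1 = 2.03 > 0, so everyone contributes w_i; X^SO = 36, W^SO = 36 + 2.03·36 = 109.08.
Deadweight loss = 64.96.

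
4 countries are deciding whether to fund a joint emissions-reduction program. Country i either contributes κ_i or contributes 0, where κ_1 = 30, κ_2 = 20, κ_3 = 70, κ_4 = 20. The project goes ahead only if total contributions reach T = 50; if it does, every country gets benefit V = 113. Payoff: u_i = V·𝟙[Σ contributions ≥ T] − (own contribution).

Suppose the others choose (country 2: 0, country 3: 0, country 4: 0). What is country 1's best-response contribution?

Others' total = 0. Even contributing 30 gives 30 < 50: no benefit either way.
Best response: 0.

0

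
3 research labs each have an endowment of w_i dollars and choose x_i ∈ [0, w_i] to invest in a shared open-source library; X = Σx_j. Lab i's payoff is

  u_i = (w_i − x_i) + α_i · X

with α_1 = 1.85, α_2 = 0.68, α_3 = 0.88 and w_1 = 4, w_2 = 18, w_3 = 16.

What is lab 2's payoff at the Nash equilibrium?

∂u_i/∂x_i = α_i − 1, so lab i contributes w_i if α_i > 1, else 0.
α_i > 1 for i ∈ {1}; NE contributions (4, 0, 0), X = 4.
u_2 = (18 − 0) + 0.68·4 = 20.72.

20.72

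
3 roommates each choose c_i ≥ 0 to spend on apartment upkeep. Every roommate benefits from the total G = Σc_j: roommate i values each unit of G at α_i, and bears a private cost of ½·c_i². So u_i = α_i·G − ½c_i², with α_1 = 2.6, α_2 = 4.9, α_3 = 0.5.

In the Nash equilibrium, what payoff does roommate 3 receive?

3.875

Roommate i's FOC: ∂u_i/∂c_i = α_i − c_i = 0, so c_i* = α_i.
NE contributions = (2.6, 4.9, 0.5); G = 8.
u_3 = α_3·G − ½·(c_3)² = 0.5·8 − ½·0.5² = 3.875.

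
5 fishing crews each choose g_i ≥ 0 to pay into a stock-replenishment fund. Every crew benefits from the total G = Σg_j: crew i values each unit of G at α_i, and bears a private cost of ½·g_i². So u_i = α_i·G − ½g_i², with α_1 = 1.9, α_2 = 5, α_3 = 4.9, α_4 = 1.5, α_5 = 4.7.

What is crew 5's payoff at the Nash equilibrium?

73.555

Crew i's FOC: ∂u_i/∂g_i = α_i − g_i = 0, so g_i* = α_i.
NE contributions = (1.9, 5, 4.9, 1.5, 4.7); G = 18.
u_5 = α_5·G − ½·(g_5)² = 4.7·18 − ½·4.7² = 73.555.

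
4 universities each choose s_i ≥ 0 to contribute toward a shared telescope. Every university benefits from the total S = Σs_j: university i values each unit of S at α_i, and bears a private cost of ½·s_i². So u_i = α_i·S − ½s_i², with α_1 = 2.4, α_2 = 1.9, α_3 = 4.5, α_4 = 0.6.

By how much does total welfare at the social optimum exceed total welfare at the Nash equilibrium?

University i's FOC: ∂u_i/∂s_i = α_i − s_i = 0, so s_i* = α_i.
NE contributions = (2.4, 1.9, 4.5, 0.6); S = 9.4.
W^NE = (Σα)·S − ½Σα_i² = 9.4² − ½·29.98 = 73.37.
Planner sets s_i = Σα_j = 9.4 for every i, so S^SO = 4·9.4 = 37.6.
W^SO = (Σα)·S^SO − ½·4·(Σα)² = (4/2)·9.4² = 176.72.
Deadweight loss = W^SO − W^NE = 103.35.

103.35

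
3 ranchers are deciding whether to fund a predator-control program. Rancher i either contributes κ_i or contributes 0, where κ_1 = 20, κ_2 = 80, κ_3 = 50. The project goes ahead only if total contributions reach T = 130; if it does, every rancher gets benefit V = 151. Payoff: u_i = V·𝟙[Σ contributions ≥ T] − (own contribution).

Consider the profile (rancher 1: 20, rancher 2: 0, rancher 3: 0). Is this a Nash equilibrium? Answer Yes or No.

Total = 20 < 130: not provided.
Rancher 1 (pledges 20, payoff -20): dropping to 0 → total 0, payoff 0. Profitable deviation.

No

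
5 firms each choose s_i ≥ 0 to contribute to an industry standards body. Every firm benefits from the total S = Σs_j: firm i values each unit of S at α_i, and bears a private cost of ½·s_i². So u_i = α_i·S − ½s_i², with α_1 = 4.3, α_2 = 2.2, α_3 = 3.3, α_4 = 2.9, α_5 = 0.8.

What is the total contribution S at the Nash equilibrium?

13.5

Firm i's FOC: ∂u_i/∂s_i = α_i − s_i = 0, so s_i* = α_i.
NE contributions = (4.3, 2.2, 3.3, 2.9, 0.8); S = 13.5.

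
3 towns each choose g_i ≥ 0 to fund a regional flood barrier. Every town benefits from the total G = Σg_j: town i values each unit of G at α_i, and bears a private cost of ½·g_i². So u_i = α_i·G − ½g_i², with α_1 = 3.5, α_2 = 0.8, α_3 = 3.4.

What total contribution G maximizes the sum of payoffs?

Planner FOC: ∂(Σu_j)/∂g_i = (Σα_j) − g_i = 0, so g_i^SO = Σα_j = 7.7 for every i; G^SO = 23.1.

23.1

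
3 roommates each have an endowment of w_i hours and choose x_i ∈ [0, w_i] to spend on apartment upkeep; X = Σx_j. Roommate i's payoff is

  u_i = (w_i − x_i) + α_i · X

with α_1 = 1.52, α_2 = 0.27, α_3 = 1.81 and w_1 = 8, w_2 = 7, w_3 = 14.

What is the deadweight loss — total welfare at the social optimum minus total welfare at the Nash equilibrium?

18.2

∂u_i/∂x_i = α_i − 1, so roommate i contributes w_i if α_i > 1, else 0.
α_i > 1 for i ∈ {1, 3}; NE contributions (8, 0, 14), X = 22.
W^NE = Σw_i − X^NE + (Σα_i)·X^NE = 29 + 2.6·22 = 86.2.
Planner: ∂(Σu_j)/∂x_i = Σα_j − 1 = 2.6 > 0, so everyone contributes w_i; X^SO = 29, W^SO = 29 + 2.6·29 = 104.4.
Deadweight loss = 18.2.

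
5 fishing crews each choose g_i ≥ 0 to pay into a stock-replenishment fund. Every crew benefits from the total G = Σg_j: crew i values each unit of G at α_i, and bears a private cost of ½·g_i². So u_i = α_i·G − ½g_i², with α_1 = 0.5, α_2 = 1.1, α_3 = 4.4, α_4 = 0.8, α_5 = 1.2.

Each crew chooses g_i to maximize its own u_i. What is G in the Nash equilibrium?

Crew i's FOC: ∂u_i/∂g_i = α_i − g_i = 0, so g_i* = α_i.
NE contributions = (0.5, 1.1, 4.4, 0.8, 1.2); G = 8.

8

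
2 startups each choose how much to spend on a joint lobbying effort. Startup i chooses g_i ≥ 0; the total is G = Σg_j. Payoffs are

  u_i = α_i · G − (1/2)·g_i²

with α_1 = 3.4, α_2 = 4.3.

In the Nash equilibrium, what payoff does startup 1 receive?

Startup i's FOC: ∂u_i/∂g_i = α_i − g_i = 0, so g_i* = α_i.
NE contributions = (3.4, 4.3); G = 7.7.
u_1 = α_1·G − ½·(g_1)² = 3.4·7.7 − ½·3.4² = 20.4.

20.4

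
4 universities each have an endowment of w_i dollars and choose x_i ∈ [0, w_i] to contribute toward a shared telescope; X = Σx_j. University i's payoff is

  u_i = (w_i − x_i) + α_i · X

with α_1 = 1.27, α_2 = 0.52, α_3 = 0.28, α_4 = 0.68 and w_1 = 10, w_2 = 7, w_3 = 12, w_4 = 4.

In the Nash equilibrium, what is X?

10

∂u_i/∂x_i = α_i − 1, so university i contributes w_i if α_i > 1, else 0.
α_i > 1 for i ∈ {1}; NE contributions (10, 0, 0, 0), X = 10.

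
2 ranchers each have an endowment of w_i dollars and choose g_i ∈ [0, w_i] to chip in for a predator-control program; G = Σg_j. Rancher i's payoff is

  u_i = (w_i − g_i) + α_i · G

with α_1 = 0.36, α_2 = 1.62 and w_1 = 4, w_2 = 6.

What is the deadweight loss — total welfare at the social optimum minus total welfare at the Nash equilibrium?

3.92

∂u_i/∂g_i = α_i − 1, so rancher i contributes w_i if α_i > 1, else 0.
α_i > 1 for i ∈ {2}; NE contributions (0, 6), G = 6.
W^NE = Σw_i − G^NE + (Σα_i)·G^NE = 10 + 0.98·6 = 15.88.
Planner: ∂(Σu_j)/∂g_i = Σα_j − 1 = 0.98 > 0, so everyone contributes w_i; G^SO = 10, W^SO = 10 + 0.98·10 = 19.8.
Deadweight loss = 3.92.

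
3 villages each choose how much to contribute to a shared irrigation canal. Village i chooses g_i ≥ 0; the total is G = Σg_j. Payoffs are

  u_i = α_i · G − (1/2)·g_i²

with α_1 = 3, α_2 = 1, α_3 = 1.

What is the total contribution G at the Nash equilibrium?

5

Village i's FOC: ∂u_i/∂g_i = α_i − g_i = 0, so g_i* = α_i.
NE contributions = (3, 1, 1); G = 5.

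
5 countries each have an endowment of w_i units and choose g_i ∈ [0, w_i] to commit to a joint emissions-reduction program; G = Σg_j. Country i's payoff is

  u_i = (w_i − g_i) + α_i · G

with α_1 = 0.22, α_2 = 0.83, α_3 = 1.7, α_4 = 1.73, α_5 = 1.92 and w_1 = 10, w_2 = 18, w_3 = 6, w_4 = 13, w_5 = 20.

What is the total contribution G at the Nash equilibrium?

∂u_i/∂g_i = α_i − 1, so country i contributes w_i if α_i > 1, else 0.
α_i > 1 for i ∈ {3, 4, 5}; NE contributions (0, 0, 6, 13, 20), G = 39.

39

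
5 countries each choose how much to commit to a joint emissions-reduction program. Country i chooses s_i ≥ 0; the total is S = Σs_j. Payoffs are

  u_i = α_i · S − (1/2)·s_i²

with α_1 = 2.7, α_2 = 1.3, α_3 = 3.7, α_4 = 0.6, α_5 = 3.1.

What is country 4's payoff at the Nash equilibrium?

Country i's FOC: ∂u_i/∂s_i = α_i − s_i = 0, so s_i* = α_i.
NE contributions = (2.7, 1.3, 3.7, 0.6, 3.1); S = 11.4.
u_4 = α_4·S − ½·(s_4)² = 0.6·11.4 − ½·0.6² = 6.66.

6.66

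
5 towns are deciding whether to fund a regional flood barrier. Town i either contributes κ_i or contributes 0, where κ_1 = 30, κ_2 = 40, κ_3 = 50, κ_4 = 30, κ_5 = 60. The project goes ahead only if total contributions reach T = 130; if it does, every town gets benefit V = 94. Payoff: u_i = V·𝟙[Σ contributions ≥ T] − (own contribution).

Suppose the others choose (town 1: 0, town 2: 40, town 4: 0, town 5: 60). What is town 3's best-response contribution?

Others' total = 100. Contributing 50 brings total to 150 ≥ 130: gain V − κ_3 = 44.
Best response: 50.

50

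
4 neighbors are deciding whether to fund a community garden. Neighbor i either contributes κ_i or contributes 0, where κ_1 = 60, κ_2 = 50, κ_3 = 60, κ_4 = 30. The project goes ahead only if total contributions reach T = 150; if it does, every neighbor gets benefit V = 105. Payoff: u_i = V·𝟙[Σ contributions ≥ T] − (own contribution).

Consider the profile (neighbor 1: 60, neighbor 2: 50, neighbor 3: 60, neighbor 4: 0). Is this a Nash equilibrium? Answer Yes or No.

Total = 170 ≥ 150: provided.
Neighbor 1 (pledges 60, payoff 45): dropping to 0 → total 110, payoff 0. No gain.
Neighbor 2 (pledges 50, payoff 55): dropping to 0 → total 120, payoff 0. No gain.
Neighbor 3 (pledges 60, payoff 45): dropping to 0 → total 110, payoff 0. No gain.
Neighbor 4 (pledges 0, payoff 105): pledging 30 → total 200, payoff 75. No gain.

Yes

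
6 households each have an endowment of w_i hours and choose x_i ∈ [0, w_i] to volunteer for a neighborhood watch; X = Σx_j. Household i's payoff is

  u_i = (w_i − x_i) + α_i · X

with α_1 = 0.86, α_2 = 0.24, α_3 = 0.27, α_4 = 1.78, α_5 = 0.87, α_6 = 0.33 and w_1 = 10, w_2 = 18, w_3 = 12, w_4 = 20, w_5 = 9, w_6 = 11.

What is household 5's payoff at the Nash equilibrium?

∂u_i/∂x_i = α_i − 1, so household i contributes w_i if α_i > 1, else 0.
α_i > 1 for i ∈ {4}; NE contributions (0, 0, 0, 20, 0, 0), X = 20.
u_5 = (9 − 0) + 0.87·20 = 26.4.

26.4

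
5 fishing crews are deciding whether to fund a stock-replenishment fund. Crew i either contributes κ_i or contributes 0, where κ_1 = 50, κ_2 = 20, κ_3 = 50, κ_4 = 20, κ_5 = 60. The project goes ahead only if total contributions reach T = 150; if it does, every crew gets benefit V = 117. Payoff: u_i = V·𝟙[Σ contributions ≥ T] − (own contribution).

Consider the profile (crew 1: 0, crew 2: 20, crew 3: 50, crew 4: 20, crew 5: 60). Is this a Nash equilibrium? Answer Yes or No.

Yes

Total = 150 ≥ 150: provided.
Crew 1 (pledges 0, payoff 117): pledging 50 → total 200, payoff 67. No gain.
Crew 2 (pledges 20, payoff 97): dropping to 0 → total 130, payoff 0. No gain.
Crew 3 (pledges 50, payoff 67): dropping to 0 → total 100, payoff 0. No gain.
Crew 4 (pledges 20, payoff 97): dropping to 0 → total 130, payoff 0. No gain.
Crew 5 (pledges 60, payoff 57): dropping to 0 → total 90, payoff 0. No gain.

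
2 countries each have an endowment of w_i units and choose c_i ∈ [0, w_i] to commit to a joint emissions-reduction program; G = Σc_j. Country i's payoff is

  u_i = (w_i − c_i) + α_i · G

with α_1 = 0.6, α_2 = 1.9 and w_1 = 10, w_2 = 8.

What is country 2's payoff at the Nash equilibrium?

∂u_i/∂c_i = α_i − 1, so country i contributes w_i if α_i > 1, else 0.
α_i > 1 for i ∈ {2}; NE contributions (0, 8), G = 8.
u_2 = (8 − 8) + 1.9·8 = 15.2.

15.2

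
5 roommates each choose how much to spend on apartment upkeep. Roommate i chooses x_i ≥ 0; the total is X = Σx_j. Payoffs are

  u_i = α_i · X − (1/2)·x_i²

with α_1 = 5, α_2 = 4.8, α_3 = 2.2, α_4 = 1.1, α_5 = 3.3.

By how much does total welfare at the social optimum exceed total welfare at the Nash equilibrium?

Roommate i's FOC: ∂u_i/∂x_i = α_i − x_i = 0, so x_i* = α_i.
NE contributions = (5, 4.8, 2.2, 1.1, 3.3); X = 16.4.
W^NE = (Σα)·X − ½Σα_i² = 16.4² − ½·64.98 = 236.47.
Planner sets x_i = Σα_j = 16.4 for every i, so X^SO = 5·16.4 = 82.
W^SO = (Σα)·X^SO − ½·5·(Σα)² = (5/2)·16.4² = 672.4.
Deadweight loss = W^SO − W^NE = 435.93.

435.93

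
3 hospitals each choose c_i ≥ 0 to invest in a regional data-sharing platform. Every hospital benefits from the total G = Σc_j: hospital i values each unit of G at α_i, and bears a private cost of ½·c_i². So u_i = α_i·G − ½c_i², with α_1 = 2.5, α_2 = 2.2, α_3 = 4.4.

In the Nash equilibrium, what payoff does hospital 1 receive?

19.625

Hospital i's FOC: ∂u_i/∂c_i = α_i − c_i = 0, so c_i* = α_i.
NE contributions = (2.5, 2.2, 4.4); G = 9.1.
u_1 = α_1·G − ½·(c_1)² = 2.5·9.1 − ½·2.5² = 19.625.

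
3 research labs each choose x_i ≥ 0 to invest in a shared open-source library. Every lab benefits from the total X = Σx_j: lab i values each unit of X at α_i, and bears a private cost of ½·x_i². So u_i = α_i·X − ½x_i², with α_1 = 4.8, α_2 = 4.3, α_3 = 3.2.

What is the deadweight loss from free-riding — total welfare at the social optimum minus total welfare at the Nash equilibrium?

101.53

Lab i's FOC: ∂u_i/∂x_i = α_i − x_i = 0, so x_i* = α_i.
NE contributions = (4.8, 4.3, 3.2); X = 12.3.
W^NE = (Σα)·X − ½Σα_i² = 12.3² − ½·51.77 = 125.405.
Planner sets x_i = Σα_j = 12.3 for every i, so X^SO = 3·12.3 = 36.9.
W^SO = (Σα)·X^SO − ½·3·(Σα)² = (3/2)·12.3² = 226.935.
Deadweight loss = W^SO − W^NE = 101.53.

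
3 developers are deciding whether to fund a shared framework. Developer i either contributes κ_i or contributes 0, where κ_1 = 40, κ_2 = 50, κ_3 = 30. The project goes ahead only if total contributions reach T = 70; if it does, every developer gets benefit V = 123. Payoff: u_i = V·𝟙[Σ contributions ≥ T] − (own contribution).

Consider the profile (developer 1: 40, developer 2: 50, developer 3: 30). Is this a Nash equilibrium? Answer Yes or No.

No

Total = 120 ≥ 70: provided.
Developer 1 (pledges 40, payoff 83): dropping to 0 → total 80, payoff 123. Profitable deviation.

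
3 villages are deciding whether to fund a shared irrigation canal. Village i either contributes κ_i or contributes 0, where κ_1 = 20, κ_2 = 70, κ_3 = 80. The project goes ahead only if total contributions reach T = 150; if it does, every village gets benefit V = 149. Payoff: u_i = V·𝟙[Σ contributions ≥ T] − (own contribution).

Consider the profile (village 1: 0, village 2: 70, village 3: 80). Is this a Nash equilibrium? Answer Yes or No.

Yes

Total = 150 ≥ 150: provided.
Village 1 (pledges 0, payoff 149): pledging 20 → total 170, payoff 129. No gain.
Village 2 (pledges 70, payoff 79): dropping to 0 → total 80, payoff 0. No gain.
Village 3 (pledges 80, payoff 69): dropping to 0 → total 70, payoff 0. No gain.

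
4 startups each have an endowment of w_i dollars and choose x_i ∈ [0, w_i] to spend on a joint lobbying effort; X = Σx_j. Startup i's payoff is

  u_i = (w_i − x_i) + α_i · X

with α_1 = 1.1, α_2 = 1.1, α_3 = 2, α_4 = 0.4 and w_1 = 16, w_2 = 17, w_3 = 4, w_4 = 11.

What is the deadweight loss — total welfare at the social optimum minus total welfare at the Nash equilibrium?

39.6

∂u_i/∂x_i = α_i − 1, so startup i contributes w_i if α_i > 1, else 0.
α_i > 1 for i ∈ {1, 2, 3}; NE contributions (16, 17, 4, 0), X = 37.
W^NE = Σw_i − X^NE + (Σα_i)·X^NE = 48 + 3.6·37 = 181.2.
Planner: ∂(Σu_j)/∂x_i = Σα_j − 1 = 3.6 > 0, so everyone contributes w_i; X^SO = 48, W^SO = 48 + 3.6·48 = 220.8.
Deadweight loss = 39.6.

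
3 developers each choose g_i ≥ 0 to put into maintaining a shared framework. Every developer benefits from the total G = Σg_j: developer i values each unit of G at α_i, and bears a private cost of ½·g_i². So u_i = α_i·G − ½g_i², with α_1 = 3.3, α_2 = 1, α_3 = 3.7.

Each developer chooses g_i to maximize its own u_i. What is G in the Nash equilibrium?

Developer i's FOC: ∂u_i/∂g_i = α_i − g_i = 0, so g_i* = α_i.
NE contributions = (3.3, 1, 3.7); G = 8.

8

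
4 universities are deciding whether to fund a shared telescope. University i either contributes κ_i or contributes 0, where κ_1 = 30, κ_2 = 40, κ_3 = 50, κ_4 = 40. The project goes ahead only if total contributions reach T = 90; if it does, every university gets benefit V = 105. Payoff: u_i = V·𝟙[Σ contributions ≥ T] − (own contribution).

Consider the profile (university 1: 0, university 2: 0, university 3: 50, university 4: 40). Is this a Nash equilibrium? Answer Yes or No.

Total = 90 ≥ 90: provided.
University 1 (pledges 0, payoff 105): pledging 30 → total 120, payoff 75. No gain.
University 2 (pledges 0, payoff 105): pledging 40 → total 130, payoff 65. No gain.
University 3 (pledges 50, payoff 55): dropping to 0 → total 40, payoff 0. No gain.
University 4 (pledges 40, payoff 65): dropping to 0 → total 50, payoff 0. No gain.

Yes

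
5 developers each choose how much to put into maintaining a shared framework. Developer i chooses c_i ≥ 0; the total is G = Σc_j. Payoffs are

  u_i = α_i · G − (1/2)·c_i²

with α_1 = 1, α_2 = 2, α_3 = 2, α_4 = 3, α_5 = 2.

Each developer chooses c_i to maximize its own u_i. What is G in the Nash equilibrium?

Developer i's FOC: ∂u_i/∂c_i = α_i − c_i = 0, so c_i* = α_i.
NE contributions = (1, 2, 2, 3, 2); G = 10.

10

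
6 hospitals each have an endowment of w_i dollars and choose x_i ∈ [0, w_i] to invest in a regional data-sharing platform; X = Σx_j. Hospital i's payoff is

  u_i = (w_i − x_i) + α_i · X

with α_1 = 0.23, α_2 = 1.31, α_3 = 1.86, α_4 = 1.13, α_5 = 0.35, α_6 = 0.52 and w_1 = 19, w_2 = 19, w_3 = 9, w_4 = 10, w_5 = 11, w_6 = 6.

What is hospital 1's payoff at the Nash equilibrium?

27.74

∂u_i/∂x_i = α_i − 1, so hospital i contributes w_i if α_i > 1, else 0.
α_i > 1 for i ∈ {2, 3, 4}; NE contributions (0, 19, 9, 10, 0, 0), X = 38.
u_1 = (19 − 0) + 0.23·38 = 27.74.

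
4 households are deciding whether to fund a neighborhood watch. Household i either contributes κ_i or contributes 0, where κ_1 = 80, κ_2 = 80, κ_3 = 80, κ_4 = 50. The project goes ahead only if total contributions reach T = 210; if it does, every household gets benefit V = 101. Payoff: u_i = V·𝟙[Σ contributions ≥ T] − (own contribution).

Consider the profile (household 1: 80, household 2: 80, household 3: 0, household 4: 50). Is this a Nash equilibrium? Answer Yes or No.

Total = 210 ≥ 210: provided.
Household 1 (pledges 80, payoff 21): dropping to 0 → total 130, payoff 0. No gain.
Household 2 (pledges 80, payoff 21): dropping to 0 → total 130, payoff 0. No gain.
Household 3 (pledges 0, payoff 101): pledging 80 → total 290, payoff 21. No gain.
Household 4 (pledges 50, payoff 51): dropping to 0 → total 160, payoff 0. No gain.

Yes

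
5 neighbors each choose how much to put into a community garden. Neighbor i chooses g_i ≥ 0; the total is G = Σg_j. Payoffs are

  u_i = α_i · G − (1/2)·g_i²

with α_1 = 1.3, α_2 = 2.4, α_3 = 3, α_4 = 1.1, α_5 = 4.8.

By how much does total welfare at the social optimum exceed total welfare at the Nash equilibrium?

Neighbor i's FOC: ∂u_i/∂g_i = α_i − g_i = 0, so g_i* = α_i.
NE contributions = (1.3, 2.4, 3, 1.1, 4.8); G = 12.6.
W^NE = (Σα)·G − ½Σα_i² = 12.6² − ½·40.7 = 138.41.
Planner sets g_i = Σα_j = 12.6 for every i, so G^SO = 5·12.6 = 63.
W^SO = (Σα)·G^SO − ½·5·(Σα)² = (5/2)·12.6² = 396.9.
Deadweight loss = W^SO − W^NE = 258.49.

258.49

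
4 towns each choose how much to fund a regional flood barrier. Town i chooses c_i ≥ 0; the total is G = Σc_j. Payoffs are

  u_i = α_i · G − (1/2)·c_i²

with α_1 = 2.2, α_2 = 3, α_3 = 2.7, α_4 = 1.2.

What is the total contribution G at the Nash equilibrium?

Town i's FOC: ∂u_i/∂c_i = α_i − c_i = 0, so c_i* = α_i.
NE contributions = (2.2, 3, 2.7, 1.2); G = 9.1.

9.1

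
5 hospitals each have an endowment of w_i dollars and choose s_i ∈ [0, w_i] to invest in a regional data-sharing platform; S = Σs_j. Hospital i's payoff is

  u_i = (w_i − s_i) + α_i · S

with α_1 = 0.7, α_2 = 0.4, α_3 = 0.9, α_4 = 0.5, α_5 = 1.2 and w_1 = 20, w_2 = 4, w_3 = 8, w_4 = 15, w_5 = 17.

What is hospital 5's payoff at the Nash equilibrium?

20.4

∂u_i/∂s_i = α_i − 1, so hospital i contributes w_i if α_i > 1, else 0.
α_i > 1 for i ∈ {5}; NE contributions (0, 0, 0, 0, 17), S = 17.
u_5 = (17 − 17) + 1.2·17 = 20.4.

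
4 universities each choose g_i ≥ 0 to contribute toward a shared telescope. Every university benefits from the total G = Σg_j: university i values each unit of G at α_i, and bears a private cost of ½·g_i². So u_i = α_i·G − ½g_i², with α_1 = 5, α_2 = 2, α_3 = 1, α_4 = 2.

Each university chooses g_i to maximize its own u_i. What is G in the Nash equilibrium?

10

University i's FOC: ∂u_i/∂g_i = α_i − g_i = 0, so g_i* = α_i.
NE contributions = (5, 2, 1, 2); G = 10.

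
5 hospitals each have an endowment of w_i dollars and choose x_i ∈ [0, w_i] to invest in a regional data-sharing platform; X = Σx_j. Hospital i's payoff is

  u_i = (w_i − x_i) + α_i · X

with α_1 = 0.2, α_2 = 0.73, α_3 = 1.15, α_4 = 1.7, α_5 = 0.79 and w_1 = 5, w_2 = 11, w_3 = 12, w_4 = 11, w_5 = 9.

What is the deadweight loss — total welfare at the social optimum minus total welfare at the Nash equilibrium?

89.25

∂u_i/∂x_i = α_i − 1, so hospital i contributes w_i if α_i > 1, else 0.
α_i > 1 for i ∈ {3, 4}; NE contributions (0, 0, 12, 11, 0), X = 23.
W^NE = Σw_i − X^NE + (Σα_i)·X^NE = 48 + 3.57·23 = 130.11.
Planner: ∂(Σu_j)/∂x_i = Σα_j − 1 = 3.57 > 0, so everyone contributes w_i; X^SO = 48, W^SO = 48 + 3.57·48 = 219.36.
Deadweight loss = 89.25.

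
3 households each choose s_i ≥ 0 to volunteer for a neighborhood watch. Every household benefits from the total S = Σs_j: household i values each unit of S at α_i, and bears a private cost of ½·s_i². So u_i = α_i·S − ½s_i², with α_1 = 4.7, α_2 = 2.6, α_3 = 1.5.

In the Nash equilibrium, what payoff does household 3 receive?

Household i's FOC: ∂u_i/∂s_i = α_i − s_i = 0, so s_i* = α_i.
NE contributions = (4.7, 2.6, 1.5); S = 8.8.
u_3 = α_3·S − ½·(s_3)² = 1.5·8.8 − ½·1.5² = 12.075.

12.075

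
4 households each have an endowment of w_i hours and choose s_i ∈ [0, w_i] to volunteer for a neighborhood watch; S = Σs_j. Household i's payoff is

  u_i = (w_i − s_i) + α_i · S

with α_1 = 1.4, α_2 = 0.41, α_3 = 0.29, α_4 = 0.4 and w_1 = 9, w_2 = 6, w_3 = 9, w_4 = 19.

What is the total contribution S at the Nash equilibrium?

9

∂u_i/∂s_i = α_i − 1, so household i contributes w_i if α_i > 1, else 0.
α_i > 1 for i ∈ {1}; NE contributions (9, 0, 0, 0), S = 9.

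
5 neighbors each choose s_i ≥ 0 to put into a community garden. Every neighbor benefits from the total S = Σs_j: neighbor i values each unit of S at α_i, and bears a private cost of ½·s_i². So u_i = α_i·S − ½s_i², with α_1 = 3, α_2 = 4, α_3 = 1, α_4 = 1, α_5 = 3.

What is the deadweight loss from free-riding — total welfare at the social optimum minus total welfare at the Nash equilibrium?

234

Neighbor i's FOC: ∂u_i/∂s_i = α_i − s_i = 0, so s_i* = α_i.
NE contributions = (3, 4, 1, 1, 3); S = 12.
W^NE = (Σα)·S − ½Σα_i² = 12² − ½·36 = 126.
Planner sets s_i = Σα_j = 12 for every i, so S^SO = 5·12 = 60.
W^SO = (Σα)·S^SO − ½·5·(Σα)² = (5/2)·12² = 360.
Deadweight loss = W^SO − W^NE = 234.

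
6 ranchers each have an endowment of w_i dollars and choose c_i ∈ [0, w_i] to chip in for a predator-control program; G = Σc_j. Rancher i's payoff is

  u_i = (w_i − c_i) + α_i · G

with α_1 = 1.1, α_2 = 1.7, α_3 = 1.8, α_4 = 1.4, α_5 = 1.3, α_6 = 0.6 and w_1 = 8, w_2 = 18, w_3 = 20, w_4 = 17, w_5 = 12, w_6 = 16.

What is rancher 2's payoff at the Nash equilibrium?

127.5

∂u_i/∂c_i = α_i − 1, so rancher i contributes w_i if α_i > 1, else 0.
α_i > 1 for i ∈ {1, 2, 3, 4, 5}; NE contributions (8, 18, 20, 17, 12, 0), G = 75.
u_2 = (18 − 18) + 1.7·75 = 127.5.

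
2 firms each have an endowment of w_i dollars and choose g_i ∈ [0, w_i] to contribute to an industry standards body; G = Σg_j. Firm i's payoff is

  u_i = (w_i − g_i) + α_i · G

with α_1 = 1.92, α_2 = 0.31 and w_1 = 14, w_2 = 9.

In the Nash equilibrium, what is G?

14

∂u_i/∂g_i = α_i − 1, so firm i contributes w_i if α_i > 1, else 0.
α_i > 1 for i ∈ {1}; NE contributions (14, 0), G = 14.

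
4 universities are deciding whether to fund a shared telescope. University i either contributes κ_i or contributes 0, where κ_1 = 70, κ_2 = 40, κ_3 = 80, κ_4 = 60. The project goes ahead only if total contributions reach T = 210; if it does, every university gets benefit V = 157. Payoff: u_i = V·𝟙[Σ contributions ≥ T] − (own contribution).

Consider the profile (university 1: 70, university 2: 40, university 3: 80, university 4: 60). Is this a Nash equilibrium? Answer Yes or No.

No

Total = 250 ≥ 210: provided.
University 1 (pledges 70, payoff 87): dropping to 0 → total 180, payoff 0. No gain.
University 2 (pledges 40, payoff 117): dropping to 0 → total 210, payoff 157. Profitable deviation.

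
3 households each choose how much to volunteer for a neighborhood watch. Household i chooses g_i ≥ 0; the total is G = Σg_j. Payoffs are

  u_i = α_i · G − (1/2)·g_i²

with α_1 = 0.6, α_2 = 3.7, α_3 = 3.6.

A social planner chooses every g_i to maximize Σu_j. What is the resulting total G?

Planner FOC: ∂(Σu_j)/∂g_i = (Σα_j) − g_i = 0, so g_i^SO = Σα_j = 7.9 for every i; G^SO = 23.7.

23.7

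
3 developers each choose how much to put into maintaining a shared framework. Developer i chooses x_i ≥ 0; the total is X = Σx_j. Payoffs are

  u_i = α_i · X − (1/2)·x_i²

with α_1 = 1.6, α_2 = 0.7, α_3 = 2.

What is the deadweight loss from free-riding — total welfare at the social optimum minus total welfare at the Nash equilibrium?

Developer i's FOC: ∂u_i/∂x_i = α_i − x_i = 0, so x_i* = α_i.
NE contributions = (1.6, 0.7, 2); X = 4.3.
W^NE = (Σα)·X − ½Σα_i² = 4.3² − ½·7.05 = 14.965.
Planner sets x_i = Σα_j = 4.3 for every i, so X^SO = 3·4.3 = 12.9.
W^SO = (Σα)·X^SO − ½·3·(Σα)² = (3/2)·4.3² = 27.735.
Deadweight loss = W^SO − W^NE = 12.77.

12.77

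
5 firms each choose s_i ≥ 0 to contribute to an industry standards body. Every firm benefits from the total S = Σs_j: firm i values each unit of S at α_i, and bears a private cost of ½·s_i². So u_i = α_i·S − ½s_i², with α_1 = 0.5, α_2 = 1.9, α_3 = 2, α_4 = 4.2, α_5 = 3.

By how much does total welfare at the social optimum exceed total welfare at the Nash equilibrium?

219.09

Firm i's FOC: ∂u_i/∂s_i = α_i − s_i = 0, so s_i* = α_i.
NE contributions = (0.5, 1.9, 2, 4.2, 3); S = 11.6.
W^NE = (Σα)·S − ½Σα_i² = 11.6² − ½·34.5 = 117.31.
Planner sets s_i = Σα_j = 11.6 for every i, so S^SO = 5·11.6 = 58.
W^SO = (Σα)·S^SO − ½·5·(Σα)² = (5/2)·11.6² = 336.4.
Deadweight loss = W^SO − W^NE = 219.09.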